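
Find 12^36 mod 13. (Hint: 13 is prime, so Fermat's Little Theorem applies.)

Step 1: Since 13 is prime, by Fermat's Little Theorem: 12^12 = 1 (mod 13).
Step 2: Reduce exponent: 36 mod 12 = 0.
Step 3: So 12^36 = 12^0 (mod 13).
Step 4: 12^0 mod 13 = 1.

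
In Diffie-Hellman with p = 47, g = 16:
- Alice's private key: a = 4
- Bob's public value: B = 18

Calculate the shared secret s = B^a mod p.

Step 1: s = B^a mod p = 18^4 mod 47.
  18^1 mod 47 = 18
  18^2 mod 47 = (18 * 18) mod 47 = 42
  18^3 mod 47 = (42 * 18) mod 47 = 4
  18^4 mod 47 = (4 * 18) mod 47 = 25
Result: shared secret = 25.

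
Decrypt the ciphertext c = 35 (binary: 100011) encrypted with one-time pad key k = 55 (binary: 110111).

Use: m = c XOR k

Step 1: XOR ciphertext with key:
  Ciphertext: 100011
  Key:        110111
  XOR:        010100
Step 2: Plaintext = 010100 = 20 in decimal.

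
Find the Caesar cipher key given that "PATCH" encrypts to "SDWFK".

Step 1: Compare first letters: P (position 15) -> S (position 18).
Step 2: Shift = (18 - 15) mod 26 = 3.
The shift value is 3.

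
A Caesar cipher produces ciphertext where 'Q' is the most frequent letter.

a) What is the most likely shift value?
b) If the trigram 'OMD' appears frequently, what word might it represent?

Step 1: In English, 'E' is the most frequent letter (12.7%).
Step 2: The most frequent ciphertext letter is 'Q' (position 16).
Step 3: Shift = (16 - 4) mod 26 = 12.
Step 4: Decrypt 'OMD' by shifting back 12:
  O -> C
  M -> A
  D -> R
Step 5: 'OMD' decrypts to 'CAR'.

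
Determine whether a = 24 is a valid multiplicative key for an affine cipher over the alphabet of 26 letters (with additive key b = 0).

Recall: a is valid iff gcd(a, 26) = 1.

Step 1: Compute gcd(24, 26).
Step 2: gcd(24, 26) = 2.
Since gcd = 2 != 1, 24 shares a common factor with 26, so it cannot be used.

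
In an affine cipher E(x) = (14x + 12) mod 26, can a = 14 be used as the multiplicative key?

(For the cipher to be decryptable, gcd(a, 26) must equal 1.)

Step 1: Compute gcd(14, 26).
Step 2: gcd(14, 26) = 2.
Since gcd = 2 != 1, 14 shares a common factor with 26, so it cannot be used.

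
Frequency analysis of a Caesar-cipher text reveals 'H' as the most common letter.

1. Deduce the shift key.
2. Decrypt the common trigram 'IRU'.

Step 1: In English, 'E' is the most frequent letter (12.7%).
Step 2: The most frequent ciphertext letter is 'H' (position 7).
Step 3: Shift = (7 - 4) mod 26 = 3.
Step 4: Decrypt 'IRU' by shifting back 3:
  I -> F
  R -> O
  U -> R
Step 5: 'IRU' decrypts to 'FOR'.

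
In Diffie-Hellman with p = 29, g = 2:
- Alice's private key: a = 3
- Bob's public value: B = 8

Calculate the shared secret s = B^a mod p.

Step 1: s = B^a mod p = 8^3 mod 29.
  8^1 mod 29 = 8
  8^2 mod 29 = (8 * 8) mod 29 = 6
  8^3 mod 29 = (6 * 8) mod 29 = 19
Result: shared secret = 19.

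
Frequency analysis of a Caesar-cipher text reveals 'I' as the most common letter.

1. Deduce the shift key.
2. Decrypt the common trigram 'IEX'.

Step 1: In English, 'E' is the most frequent letter (12.7%).
Step 2: The most frequent ciphertext letter is 'I' (position 8).
Step 3: Shift = (8 - 4) mod 26 = 4.
Step 4: Decrypt 'IEX' by shifting back 4:
  I -> E
  E -> A
  X -> T
Step 5: 'IEX' decrypts to 'EAT'.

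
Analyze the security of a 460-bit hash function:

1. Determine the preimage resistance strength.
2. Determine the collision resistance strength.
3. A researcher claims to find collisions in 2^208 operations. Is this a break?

Step 1: Preimage resistance requires brute-force of 2^460 operations.
Step 2: Collision resistance (birthday bound) = 2^(460/2) = 2^230.
Step 3: The claimed attack costs 2^208 operations.
Step 4: Since 2^208 < 2^230, the claimed attack beats the generic birthday bound, so collision resistance is broken.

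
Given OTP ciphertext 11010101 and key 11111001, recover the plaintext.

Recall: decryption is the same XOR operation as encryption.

Step 1: XOR ciphertext with key:
  Ciphertext: 11010101
  Key:        11111001
  XOR:        00101100
Step 2: Plaintext = 00101100 = 44 in decimal.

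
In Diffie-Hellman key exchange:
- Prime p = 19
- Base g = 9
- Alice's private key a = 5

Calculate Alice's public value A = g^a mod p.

Step 1: A = g^a mod p = 9^5 mod 19.
  9^1 mod 19 = 9
  9^2 mod 19 = (9 * 9) mod 19 = 5
  9^3 mod 19 = (5 * 9) mod 19 = 7
  9^4 mod 19 = (7 * 9) mod 19 = 6
  9^5 mod 19 = (6 * 9) mod 19 = 16
Result: A = 16.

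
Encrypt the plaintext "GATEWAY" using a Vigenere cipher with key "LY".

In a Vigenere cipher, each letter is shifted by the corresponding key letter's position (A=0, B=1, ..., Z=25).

Step 1: Repeat key to match plaintext length:
  Plaintext: GATEWAY
  Key:       LYLYLYL
Step 2: Encrypt each letter:
  G(6) + L(11) = (6+11) mod 26 = 17 = R
  A(0) + Y(24) = (0+24) mod 26 = 24 = Y
  T(19) + L(11) = (19+11) mod 26 = 4 = E
  E(4) + Y(24) = (4+24) mod 26 = 2 = C
  W(22) + L(11) = (22+11) mod 26 = 7 = H
  A(0) + Y(24) = (0+24) mod 26 = 24 = Y
  Y(24) + L(11) = (24+11) mod 26 = 9 = J
Ciphertext: RYECHYJ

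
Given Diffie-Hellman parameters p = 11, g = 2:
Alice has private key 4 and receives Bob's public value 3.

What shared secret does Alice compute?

Step 1: s = B^a mod p = 3^4 mod 11.
  3^1 mod 11 = 3
  3^2 mod 11 = (3 * 3) mod 11 = 9
  3^3 mod 11 = (9 * 3) mod 11 = 5
  3^4 mod 11 = (5 * 3) mod 11 = 4
Result: shared secret = 4.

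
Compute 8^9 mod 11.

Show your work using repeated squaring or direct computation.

Step 1: Compute 8^9 mod 11 step by step, reducing modulo 11 at each step.
  8^1 mod 11 = 8
  8^2 mod 11 = (8 * 8) mod 11 = 9
  8^3 mod 11 = (9 * 8) mod 11 = 6
  8^4 mod 11 = (6 * 8) mod 11 = 4
  8^5 mod 11 = (4 * 8) mod 11 = 10
  8^6 mod 11 = (10 * 8) mod 11 = 3
  8^7 mod 11 = (3 * 8) mod 11 = 2
  8^8 mod 11 = (2 * 8) mod 11 = 5
  8^9 mod 11 = (5 * 8) mod 11 = 7
Step 2: Result = 7.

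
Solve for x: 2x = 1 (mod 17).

Step 1: We need x such that 2 * x = 1 (mod 17).
Step 2: Using the extended Euclidean algorithm or trial:
  2 * 9 = 18 = 1 * 17 + 1.
Step 3: Since 18 mod 17 = 1, the inverse is x = 9.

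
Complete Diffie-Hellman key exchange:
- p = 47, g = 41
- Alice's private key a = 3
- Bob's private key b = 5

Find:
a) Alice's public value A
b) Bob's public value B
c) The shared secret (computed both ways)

Step 1: A = g^a mod p = 41^3 mod 47 = 19.
Step 2: B = g^b mod p = 41^5 mod 47 = 26.
Step 3: Alice computes s = B^a mod p = 26^3 mod 47 = 45.
Step 4: Bob computes s = A^b mod p = 19^5 mod 47 = 45.
Both sides agree: shared secret = 45.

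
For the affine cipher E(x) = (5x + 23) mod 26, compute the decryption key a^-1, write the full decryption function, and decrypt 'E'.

Step 1: Find a^-1, the modular inverse of 5 mod 26.
Step 2: We need 5 * a^-1 = 1 (mod 26).
Step 3: 5 * 21 = 105 = 4 * 26 + 1, so a^-1 = 21.
Step 4: D(y) = 21(y - 23) mod 26.
Step 5: Apply to 'E' (y = 4): D(4) = 21 * (4 - 23) mod 26 = 21 * -19 mod 26 = 17 -> 'R'.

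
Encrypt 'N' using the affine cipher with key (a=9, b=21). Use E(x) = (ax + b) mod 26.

Step 1: Convert 'N' to number: x = 13.
Step 2: E(13) = (9 * 13 + 21) mod 26 = 138 mod 26 = 8.
Step 3: Convert 8 back to letter: I.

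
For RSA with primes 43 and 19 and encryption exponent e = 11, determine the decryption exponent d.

Step 1: n = 43 * 19 = 817.
Step 2: phi(n) = 42 * 18 = 756.
Step 3: Find d such that 11 * d = 1 (mod 756).
Step 4: d = 11^(-1) mod 756 = 275.
Verification: 11 * 275 = 3025 = 4 * 756 + 1.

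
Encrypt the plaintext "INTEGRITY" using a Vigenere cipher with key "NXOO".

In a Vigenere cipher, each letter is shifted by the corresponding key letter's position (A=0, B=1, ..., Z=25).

Step 1: Repeat key to match plaintext length:
  Plaintext: INTEGRITY
  Key:       NXOONXOON
Step 2: Encrypt each letter:
  I(8) + N(13) = (8+13) mod 26 = 21 = V
  N(13) + X(23) = (13+23) mod 26 = 10 = K
  T(19) + O(14) = (19+14) mod 26 = 7 = H
  E(4) + O(14) = (4+14) mod 26 = 18 = S
  G(6) + N(13) = (6+13) mod 26 = 19 = T
  R(17) + X(23) = (17+23) mod 26 = 14 = O
  I(8) + O(14) = (8+14) mod 26 = 22 = W
  T(19) + O(14) = (19+14) mod 26 = 7 = H
  Y(24) + N(13) = (24+13) mod 26 = 11 = L
Ciphertext: VKHSTOWHL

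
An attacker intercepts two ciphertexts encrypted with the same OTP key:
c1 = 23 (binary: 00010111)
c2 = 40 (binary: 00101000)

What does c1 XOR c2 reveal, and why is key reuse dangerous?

Step 1: c1 XOR c2 = (m1 XOR k) XOR (m2 XOR k).
Step 2: By XOR associativity/commutativity: = m1 XOR m2 XOR k XOR k = m1 XOR m2.
Step 3: 00010111 XOR 00101000 = 00111111 = 63.
Step 4: The key cancels out! An attacker learns m1 XOR m2 = 63, revealing the relationship between plaintexts.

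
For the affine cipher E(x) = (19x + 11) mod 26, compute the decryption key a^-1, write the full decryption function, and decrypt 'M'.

Step 1: Find a^-1, the modular inverse of 19 mod 26.
Step 2: We need 19 * a^-1 = 1 (mod 26).
Step 3: 19 * 11 = 209 = 8 * 26 + 1, so a^-1 = 11.
Step 4: D(y) = 11(y - 11) mod 26.
Step 5: Apply to 'M' (y = 12): D(12) = 11 * (12 - 11) mod 26 = 11 * 1 mod 26 = 11 -> 'L'.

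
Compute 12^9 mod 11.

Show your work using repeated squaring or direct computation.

Step 1: Compute 12^9 mod 11 step by step, reducing modulo 11 at each step.
  12^1 mod 11 = 1
  12^2 mod 11 = (1 * 12) mod 11 = 1
  12^3 mod 11 = (1 * 12) mod 11 = 1
  12^4 mod 11 = (1 * 12) mod 11 = 1
  12^5 mod 11 = (1 * 12) mod 11 = 1
  12^6 mod 11 = (1 * 12) mod 11 = 1
  12^7 mod 11 = (1 * 12) mod 11 = 1
  12^8 mod 11 = (1 * 12) mod 11 = 1
  12^9 mod 11 = (1 * 12) mod 11 = 1
Step 2: Result = 1.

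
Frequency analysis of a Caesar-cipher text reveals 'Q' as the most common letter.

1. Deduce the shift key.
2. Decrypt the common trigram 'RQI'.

Step 1: In English, 'E' is the most frequent letter (12.7%).
Step 2: The most frequent ciphertext letter is 'Q' (position 16).
Step 3: Shift = (16 - 4) mod 26 = 12.
Step 4: Decrypt 'RQI' by shifting back 12:
  R -> F
  Q -> E
  I -> W
Step 5: 'RQI' decrypts to 'FEW'.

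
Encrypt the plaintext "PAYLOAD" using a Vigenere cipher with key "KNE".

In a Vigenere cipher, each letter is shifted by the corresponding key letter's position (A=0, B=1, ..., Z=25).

Step 1: Repeat key to match plaintext length:
  Plaintext: PAYLOAD
  Key:       KNEKNEK
Step 2: Encrypt each letter:
  P(15) + K(10) = (15+10) mod 26 = 25 = Z
  A(0) + N(13) = (0+13) mod 26 = 13 = N
  Y(24) + E(4) = (24+4) mod 26 = 2 = C
  L(11) + K(10) = (11+10) mod 26 = 21 = V
  O(14) + N(13) = (14+13) mod 26 = 1 = B
  A(0) + E(4) = (0+4) mod 26 = 4 = E
  D(3) + K(10) = (3+10) mod 26 = 13 = N
Ciphertext: ZNCVBEN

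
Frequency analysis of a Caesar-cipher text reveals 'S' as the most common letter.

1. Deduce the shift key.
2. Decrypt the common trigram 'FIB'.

Step 1: In English, 'E' is the most frequent letter (12.7%).
Step 2: The most frequent ciphertext letter is 'S' (position 18).
Step 3: Shift = (18 - 4) mod 26 = 14.
Step 4: Decrypt 'FIB' by shifting back 14:
  F -> R
  I -> U
  B -> N
Step 5: 'FIB' decrypts to 'RUN'.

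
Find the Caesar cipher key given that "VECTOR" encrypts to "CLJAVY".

Step 1: Compare first letters: V (position 21) -> C (position 2).
Step 2: Shift = (2 - 21) mod 26 = 7.
The shift value is 7.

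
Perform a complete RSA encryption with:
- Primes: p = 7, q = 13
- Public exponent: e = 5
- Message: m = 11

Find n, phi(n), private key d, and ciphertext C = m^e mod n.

Step 1: n = 7 * 13 = 91.
Step 2: phi(n) = (7-1)(13-1) = 6 * 12 = 72.
Step 3: Find d = 5^(-1) mod 72 = 29.
  Verify: 5 * 29 = 145 = 1 (mod 72).
Step 4: C = 11^5 mod 91 = 72.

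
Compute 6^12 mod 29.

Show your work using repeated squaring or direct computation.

Step 1: Compute 6^12 mod 29 step by step, reducing modulo 29 at each step.
  6^1 mod 29 = 6
  6^2 mod 29 = (6 * 6) mod 29 = 7
  6^3 mod 29 = (7 * 6) mod 29 = 13
  6^4 mod 29 = (13 * 6) mod 29 = 20
  6^5 mod 29 = (20 * 6) mod 29 = 4
  6^6 mod 29 = (4 * 6) mod 29 = 24
  6^7 mod 29 = (24 * 6) mod 29 = 28
  6^8 mod 29 = (28 * 6) mod 29 = 23
  6^9 mod 29 = (23 * 6) mod 29 = 22
  6^10 mod 29 = (22 * 6) mod 29 = 16
  6^11 mod 29 = (16 * 6) mod 29 = 9
  6^12 mod 29 = (9 * 6) mod 29 = 25
Step 2: Result = 25.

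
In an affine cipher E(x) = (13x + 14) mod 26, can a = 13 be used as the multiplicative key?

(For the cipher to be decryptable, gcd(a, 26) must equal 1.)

Step 1: Compute gcd(13, 26).
Step 2: gcd(13, 26) = 13.
Since gcd = 13 != 1, 13 shares a common factor with 26, so it cannot be used.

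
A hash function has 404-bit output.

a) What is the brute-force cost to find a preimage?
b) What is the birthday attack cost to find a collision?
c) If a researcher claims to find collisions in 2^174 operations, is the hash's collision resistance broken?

Step 1: Preimage resistance requires brute-force of 2^404 operations.
Step 2: Collision resistance (birthday bound) = 2^(404/2) = 2^202.
Step 3: The claimed attack costs 2^174 operations.
Step 4: Since 2^174 < 2^202, the claimed attack beats the generic birthday bound, so collision resistance is broken.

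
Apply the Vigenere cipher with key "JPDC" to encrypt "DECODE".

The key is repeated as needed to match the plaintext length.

Step 1: Repeat key to match plaintext length:
  Plaintext: DECODE
  Key:       JPDCJP
Step 2: Encrypt each letter:
  D(3) + J(9) = (3+9) mod 26 = 12 = M
  E(4) + P(15) = (4+15) mod 26 = 19 = T
  C(2) + D(3) = (2+3) mod 26 = 5 = F
  O(14) + C(2) = (14+2) mod 26 = 16 = Q
  D(3) + J(9) = (3+9) mod 26 = 12 = M
  E(4) + P(15) = (4+15) mod 26 = 19 = T
Ciphertext: MTFQMT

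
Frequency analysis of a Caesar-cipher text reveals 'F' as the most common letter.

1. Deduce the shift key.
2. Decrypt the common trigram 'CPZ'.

Step 1: In English, 'E' is the most frequent letter (12.7%).
Step 2: The most frequent ciphertext letter is 'F' (position 5).
Step 3: Shift = (5 - 4) mod 26 = 1.
Step 4: Decrypt 'CPZ' by shifting back 1:
  C -> B
  P -> O
  Z -> Y
Step 5: 'CPZ' decrypts to 'BOY'.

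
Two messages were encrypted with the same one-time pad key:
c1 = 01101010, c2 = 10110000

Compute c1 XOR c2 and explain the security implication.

Step 1: c1 XOR c2 = (m1 XOR k) XOR (m2 XOR k).
Step 2: By XOR associativity/commutativity: = m1 XOR m2 XOR k XOR k = m1 XOR m2.
Step 3: 01101010 XOR 10110000 = 11011010 = 218.
Step 4: The key cancels out! An attacker learns m1 XOR m2 = 218, revealing the relationship between plaintexts.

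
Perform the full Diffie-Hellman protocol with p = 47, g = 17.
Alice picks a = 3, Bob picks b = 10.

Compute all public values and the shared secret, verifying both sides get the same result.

Step 1: A = g^a mod p = 17^3 mod 47 = 25.
Step 2: B = g^b mod p = 17^10 mod 47 = 28.
Step 3: Alice computes s = B^a mod p = 28^3 mod 47 = 3.
Step 4: Bob computes s = A^b mod p = 25^10 mod 47 = 3.
Both sides agree: shared secret = 3.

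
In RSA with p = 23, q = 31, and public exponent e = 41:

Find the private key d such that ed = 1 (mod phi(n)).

Step 1: n = 23 * 31 = 713.
Step 2: phi(n) = 22 * 30 = 660.
Step 3: Find d such that 41 * d = 1 (mod 660).
Step 4: d = 41^(-1) mod 660 = 161.
Verification: 41 * 161 = 6601 = 10 * 660 + 1.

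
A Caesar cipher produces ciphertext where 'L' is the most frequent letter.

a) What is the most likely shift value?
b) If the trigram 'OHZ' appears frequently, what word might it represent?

Step 1: In English, 'E' is the most frequent letter (12.7%).
Step 2: The most frequent ciphertext letter is 'L' (position 11).
Step 3: Shift = (11 - 4) mod 26 = 7.
Step 4: Decrypt 'OHZ' by shifting back 7:
  O -> H
  H -> A
  Z -> S
Step 5: 'OHZ' decrypts to 'HAS'.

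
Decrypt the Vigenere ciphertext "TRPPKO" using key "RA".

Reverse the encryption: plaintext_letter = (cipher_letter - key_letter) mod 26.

Step 1: Extend key: RARARA
Step 2: Decrypt each letter (c - k) mod 26:
  T(19) - R(17) = (19-17) mod 26 = 2 = C
  R(17) - A(0) = (17-0) mod 26 = 17 = R
  P(15) - R(17) = (15-17) mod 26 = 24 = Y
  P(15) - A(0) = (15-0) mod 26 = 15 = P
  K(10) - R(17) = (10-17) mod 26 = 19 = T
  O(14) - A(0) = (14-0) mod 26 = 14 = O
Plaintext: CRYPTO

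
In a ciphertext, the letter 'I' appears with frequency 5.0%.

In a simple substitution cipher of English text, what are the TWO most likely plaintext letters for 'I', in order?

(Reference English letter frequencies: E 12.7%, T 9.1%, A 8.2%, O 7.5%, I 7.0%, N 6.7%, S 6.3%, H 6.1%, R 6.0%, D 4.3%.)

Step 1: Observed frequency of 'I' is 5.0%.
Step 2: Compute distances to each reference frequency and sort:
  D (4.3%): difference = 0.7% <-- BEST
  R (6.0%): difference = 1.0% <-- RUNNER-UP
  H (6.1%): difference = 1.1%
  S (6.3%): difference = 1.3%
  N (6.7%): difference = 1.7%
Step 3: Most likely is 'D' (4.3%, diff 0.7%); second most likely is 'R' (6.0%, diff 1.0%).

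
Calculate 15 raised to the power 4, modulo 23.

Step 1: Compute 15^4 mod 23 step by step, reducing modulo 23 at each step.
  15^1 mod 23 = 15
  15^2 mod 23 = (15 * 15) mod 23 = 18
  15^3 mod 23 = (18 * 15) mod 23 = 17
  15^4 mod 23 = (17 * 15) mod 23 = 2
Step 2: Result = 2.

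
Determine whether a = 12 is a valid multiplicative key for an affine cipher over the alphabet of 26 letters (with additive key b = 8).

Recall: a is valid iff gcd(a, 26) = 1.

Step 1: Compute gcd(12, 26).
Step 2: gcd(12, 26) = 2.
Since gcd = 2 != 1, 12 shares a common factor with 26, so it cannot be used.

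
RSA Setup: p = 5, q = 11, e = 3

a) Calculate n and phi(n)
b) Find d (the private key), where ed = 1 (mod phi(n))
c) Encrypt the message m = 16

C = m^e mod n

Step 1: n = 5 * 11 = 55.
Step 2: phi(n) = (5-1)(11-1) = 4 * 10 = 40.
Step 3: Find d = 3^(-1) mod 40 = 27.
  Verify: 3 * 27 = 81 = 1 (mod 40).
Step 4: C = 16^3 mod 55 = 26.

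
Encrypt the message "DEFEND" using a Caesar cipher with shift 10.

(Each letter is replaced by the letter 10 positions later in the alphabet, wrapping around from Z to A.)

Step 1: For each letter, shift forward by 10 positions (mod 26).
  D (position 3) -> position (3+10) mod 26 = 13 -> N
  E (position 4) -> position (4+10) mod 26 = 14 -> O
  F (position 5) -> position (5+10) mod 26 = 15 -> P
  E (position 4) -> position (4+10) mod 26 = 14 -> O
  N (position 13) -> position (13+10) mod 26 = 23 -> X
  D (position 3) -> position (3+10) mod 26 = 13 -> N
Result: NOPOXN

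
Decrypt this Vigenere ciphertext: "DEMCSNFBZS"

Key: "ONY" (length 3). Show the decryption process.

Step 1: Key 'ONY' has length 3. Extended key: ONYONYONYO
Step 2: Decrypt each position:
  D(3) - O(14) = 15 = P
  E(4) - N(13) = 17 = R
  M(12) - Y(24) = 14 = O
  C(2) - O(14) = 14 = O
  S(18) - N(13) = 5 = F
  N(13) - Y(24) = 15 = P
  F(5) - O(14) = 17 = R
  B(1) - N(13) = 14 = O
  Z(25) - Y(24) = 1 = B
  S(18) - O(14) = 4 = E
Plaintext: PROOFPROBE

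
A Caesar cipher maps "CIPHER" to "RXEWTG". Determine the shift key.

Step 1: Compare first letters: C (position 2) -> R (position 17).
Step 2: Shift = (17 - 2) mod 26 = 15.
The shift value is 15.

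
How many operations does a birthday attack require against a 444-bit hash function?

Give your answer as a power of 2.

Step 1: The birthday paradox gives collision probability ~50% after sqrt(2^n) = 2^(n/2) hashes.
Step 2: For 444-bit output: 2^(444/2) = 2^222.
Step 3: Approximately 2^222 hash computations needed.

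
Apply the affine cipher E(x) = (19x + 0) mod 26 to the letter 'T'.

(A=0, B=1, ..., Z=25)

Step 1: Convert 'T' to number: x = 19.
Step 2: E(19) = (19 * 19 + 0) mod 26 = 361 mod 26 = 23.
Step 3: Convert 23 back to letter: X.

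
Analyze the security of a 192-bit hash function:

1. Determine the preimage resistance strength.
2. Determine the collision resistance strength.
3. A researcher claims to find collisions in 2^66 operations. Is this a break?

Step 1: Preimage resistance requires brute-force of 2^192 operations.
Step 2: Collision resistance (birthday bound) = 2^(192/2) = 2^96.
Step 3: The claimed attack costs 2^66 operations.
Step 4: Since 2^66 < 2^96, the claimed attack beats the generic birthday bound, so collision resistance is broken.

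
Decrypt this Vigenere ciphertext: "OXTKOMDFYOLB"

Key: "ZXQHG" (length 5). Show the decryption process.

Step 1: Key 'ZXQHG' has length 5. Extended key: ZXQHGZXQHGZX
Step 2: Decrypt each position:
  O(14) - Z(25) = 15 = P
  X(23) - X(23) = 0 = A
  T(19) - Q(16) = 3 = D
  K(10) - H(7) = 3 = D
  O(14) - G(6) = 8 = I
  M(12) - Z(25) = 13 = N
  D(3) - X(23) = 6 = G
  F(5) - Q(16) = 15 = P
  Y(24) - H(7) = 17 = R
  O(14) - G(6) = 8 = I
  L(11) - Z(25) = 12 = M
  B(1) - X(23) = 4 = E
Plaintext: PADDINGPRIME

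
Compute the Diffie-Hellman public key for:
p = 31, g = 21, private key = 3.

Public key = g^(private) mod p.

Step 1: A = g^a mod p = 21^3 mod 31.
  21^1 mod 31 = 21
  21^2 mod 31 = (21 * 21) mod 31 = 7
  21^3 mod 31 = (7 * 21) mod 31 = 23
Result: A = 23.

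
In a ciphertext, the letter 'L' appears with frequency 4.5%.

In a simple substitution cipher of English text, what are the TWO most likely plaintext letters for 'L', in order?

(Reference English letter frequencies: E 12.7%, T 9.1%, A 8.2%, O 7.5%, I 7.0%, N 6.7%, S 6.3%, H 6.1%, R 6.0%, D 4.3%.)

Step 1: Observed frequency of 'L' is 4.5%.
Step 2: Compute distances to each reference frequency and sort:
  D (4.3%): difference = 0.2% <-- BEST
  R (6.0%): difference = 1.5% <-- RUNNER-UP
  H (6.1%): difference = 1.6%
  S (6.3%): difference = 1.8%
  N (6.7%): difference = 2.2%
Step 3: Most likely is 'D' (4.3%, diff 0.2%); second most likely is 'R' (6.0%, diff 1.5%).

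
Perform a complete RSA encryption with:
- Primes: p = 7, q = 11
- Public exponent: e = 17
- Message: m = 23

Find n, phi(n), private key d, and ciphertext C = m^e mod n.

Step 1: n = 7 * 11 = 77.
Step 2: phi(n) = (7-1)(11-1) = 6 * 10 = 60.
Step 3: Find d = 17^(-1) mod 60 = 53.
  Verify: 17 * 53 = 901 = 1 (mod 60).
Step 4: C = 23^17 mod 77 = 67.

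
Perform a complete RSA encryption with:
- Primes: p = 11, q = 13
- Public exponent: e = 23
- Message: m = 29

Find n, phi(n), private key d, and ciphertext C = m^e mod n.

Step 1: n = 11 * 13 = 143.
Step 2: phi(n) = (11-1)(13-1) = 10 * 12 = 120.
Step 3: Find d = 23^(-1) mod 120 = 47.
  Verify: 23 * 47 = 1081 = 1 (mod 120).
Step 4: C = 29^23 mod 143 = 35.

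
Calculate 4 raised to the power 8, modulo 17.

Step 1: Compute 4^8 mod 17 step by step, reducing modulo 17 at each step.
  4^1 mod 17 = 4
  4^2 mod 17 = (4 * 4) mod 17 = 16
  4^3 mod 17 = (16 * 4) mod 17 = 13
  4^4 mod 17 = (13 * 4) mod 17 = 1
  4^5 mod 17 = (1 * 4) mod 17 = 4
  4^6 mod 17 = (4 * 4) mod 17 = 16
  4^7 mod 17 = (16 * 4) mod 17 = 13
  4^8 mod 17 = (13 * 4) mod 17 = 1
Step 2: Result = 1.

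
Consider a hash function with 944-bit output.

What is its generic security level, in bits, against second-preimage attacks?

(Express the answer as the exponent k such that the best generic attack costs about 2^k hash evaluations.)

Step 1: The hash has a 944-bit output.
Step 2: Second-preimage resistance means: given a specific input x, it should be infeasible to find a different y with h(y) = h(x).
With a 944-bit output, a generic search for a second preimage costs about 2^944 evaluations (each trial matches the fixed target with probability 2^-944).
Step 3: Security level = 944 bits.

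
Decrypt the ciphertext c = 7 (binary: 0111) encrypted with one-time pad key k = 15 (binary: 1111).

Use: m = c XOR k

Step 1: XOR ciphertext with key:
  Ciphertext: 0111
  Key:        1111
  XOR:        1000
Step 2: Plaintext = 1000 = 8 in decimal.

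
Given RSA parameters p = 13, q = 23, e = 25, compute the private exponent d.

Step 1: n = 13 * 23 = 299.
Step 2: phi(n) = 12 * 22 = 264.
Step 3: Find d such that 25 * d = 1 (mod 264).
Step 4: d = 25^(-1) mod 264 = 169.
Verification: 25 * 169 = 4225 = 16 * 264 + 1.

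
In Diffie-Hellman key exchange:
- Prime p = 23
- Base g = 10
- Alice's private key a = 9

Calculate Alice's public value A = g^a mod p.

Step 1: A = g^a mod p = 10^9 mod 23.
  10^1 mod 23 = 10
  10^2 mod 23 = (10 * 10) mod 23 = 8
  10^3 mod 23 = (8 * 10) mod 23 = 11
  10^4 mod 23 = (11 * 10) mod 23 = 18
  10^5 mod 23 = (18 * 10) mod 23 = 19
  10^6 mod 23 = (19 * 10) mod 23 = 6
  10^7 mod 23 = (6 * 10) mod 23 = 14
  10^8 mod 23 = (14 * 10) mod 23 = 2
  10^9 mod 23 = (2 * 10) mod 23 = 20
Result: A = 20.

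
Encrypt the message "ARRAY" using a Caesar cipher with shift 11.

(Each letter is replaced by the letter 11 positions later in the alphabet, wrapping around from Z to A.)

Step 1: For each letter, shift forward by 11 positions (mod 26).
  A (position 0) -> position (0+11) mod 26 = 11 -> L
  R (position 17) -> position (17+11) mod 26 = 2 -> C
  R (position 17) -> position (17+11) mod 26 = 2 -> C
  A (position 0) -> position (0+11) mod 26 = 11 -> L
  Y (position 24) -> position (24+11) mod 26 = 9 -> J
Result: LCCLJ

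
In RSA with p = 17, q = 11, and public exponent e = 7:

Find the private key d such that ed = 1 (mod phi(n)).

Step 1: n = 17 * 11 = 187.
Step 2: phi(n) = 16 * 10 = 160.
Step 3: Find d such that 7 * d = 1 (mod 160).
Step 4: d = 7^(-1) mod 160 = 23.
Verification: 7 * 23 = 161 = 1 * 160 + 1.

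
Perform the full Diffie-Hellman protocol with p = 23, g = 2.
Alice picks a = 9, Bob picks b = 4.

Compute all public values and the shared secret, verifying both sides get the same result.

Step 1: A = g^a mod p = 2^9 mod 23 = 6.
Step 2: B = g^b mod p = 2^4 mod 23 = 16.
Step 3: Alice computes s = B^a mod p = 16^9 mod 23 = 8.
Step 4: Bob computes s = A^b mod p = 6^4 mod 23 = 8.
Both sides agree: shared secret = 8.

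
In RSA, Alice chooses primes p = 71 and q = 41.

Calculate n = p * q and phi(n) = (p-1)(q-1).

Step 1: n = p * q = 71 * 41 = 2911.
Step 2: phi(n) = (p-1)(q-1) = 70 * 40 = 2800.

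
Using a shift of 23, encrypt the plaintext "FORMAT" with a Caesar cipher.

Step 1: For each letter, shift forward by 23 positions (mod 26).
  F (position 5) -> position (5+23) mod 26 = 2 -> C
  O (position 14) -> position (14+23) mod 26 = 11 -> L
  R (position 17) -> position (17+23) mod 26 = 14 -> O
  M (position 12) -> position (12+23) mod 26 = 9 -> J
  A (position 0) -> position (0+23) mod 26 = 23 -> X
  T (position 19) -> position (19+23) mod 26 = 16 -> Q
Result: CLOJXQ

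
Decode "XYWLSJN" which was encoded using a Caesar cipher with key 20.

Step 1: Reverse the shift by subtracting 20 from each letter position.
  X (position 23) -> position (23-20) mod 26 = 3 -> D
  Y (position 24) -> position (24-20) mod 26 = 4 -> E
  W (position 22) -> position (22-20) mod 26 = 2 -> C
  L (position 11) -> position (11-20) mod 26 = 17 -> R
  S (position 18) -> position (18-20) mod 26 = 24 -> Y
  J (position 9) -> position (9-20) mod 26 = 15 -> P
  N (position 13) -> position (13-20) mod 26 = 19 -> T
Decrypted message: DECRYPT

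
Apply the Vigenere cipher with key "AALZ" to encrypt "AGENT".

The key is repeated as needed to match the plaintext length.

Step 1: Repeat key to match plaintext length:
  Plaintext: AGENT
  Key:       AALZA
Step 2: Encrypt each letter:
  A(0) + A(0) = (0+0) mod 26 = 0 = A
  G(6) + A(0) = (6+0) mod 26 = 6 = G
  E(4) + L(11) = (4+11) mod 26 = 15 = P
  N(13) + Z(25) = (13+25) mod 26 = 12 = M
  T(19) + A(0) = (19+0) mod 26 = 19 = T
Ciphertext: AGPMT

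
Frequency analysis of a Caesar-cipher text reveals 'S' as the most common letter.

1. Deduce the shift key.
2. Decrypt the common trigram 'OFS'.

Step 1: In English, 'E' is the most frequent letter (12.7%).
Step 2: The most frequent ciphertext letter is 'S' (position 18).
Step 3: Shift = (18 - 4) mod 26 = 14.
Step 4: Decrypt 'OFS' by shifting back 14:
  O -> A
  F -> R
  S -> E
Step 5: 'OFS' decrypts to 'ARE'.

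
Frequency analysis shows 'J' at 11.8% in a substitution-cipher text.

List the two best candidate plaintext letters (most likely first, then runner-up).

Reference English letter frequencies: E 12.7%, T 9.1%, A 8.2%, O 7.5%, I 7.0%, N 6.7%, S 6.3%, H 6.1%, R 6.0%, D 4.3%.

Step 1: Observed frequency of 'J' is 11.8%.
Step 2: Compute distances to each reference frequency and sort:
  E (12.7%): difference = 0.9% <-- BEST
  T (9.1%): difference = 2.7% <-- RUNNER-UP
  A (8.2%): difference = 3.6%
  O (7.5%): difference = 4.3%
  I (7.0%): difference = 4.8%
Step 3: Most likely is 'E' (12.7%, diff 0.9%); second most likely is 'T' (9.1%, diff 2.7%).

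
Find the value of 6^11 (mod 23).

Step 1: Compute 6^11 mod 23 step by step, reducing modulo 23 at each step.
  6^1 mod 23 = 6
  6^2 mod 23 = (6 * 6) mod 23 = 13
  6^3 mod 23 = (13 * 6) mod 23 = 9
  6^4 mod 23 = (9 * 6) mod 23 = 8
  6^5 mod 23 = (8 * 6) mod 23 = 2
  6^6 mod 23 = (2 * 6) mod 23 = 12
  6^7 mod 23 = (12 * 6) mod 23 = 3
  6^8 mod 23 = (3 * 6) mod 23 = 18
  6^9 mod 23 = (18 * 6) mod 23 = 16
  6^10 mod 23 = (16 * 6) mod 23 = 4
  6^11 mod 23 = (4 * 6) mod 23 = 1
Step 2: Result = 1.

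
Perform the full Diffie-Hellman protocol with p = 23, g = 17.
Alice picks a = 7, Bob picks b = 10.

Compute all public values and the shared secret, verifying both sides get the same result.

Step 1: A = g^a mod p = 17^7 mod 23 = 20.
Step 2: B = g^b mod p = 17^10 mod 23 = 4.
Step 3: Alice computes s = B^a mod p = 4^7 mod 23 = 8.
Step 4: Bob computes s = A^b mod p = 20^10 mod 23 = 8.
Both sides agree: shared secret = 8.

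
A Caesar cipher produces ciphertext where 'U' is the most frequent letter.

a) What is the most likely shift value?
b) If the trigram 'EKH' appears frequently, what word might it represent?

Step 1: In English, 'E' is the most frequent letter (12.7%).
Step 2: The most frequent ciphertext letter is 'U' (position 20).
Step 3: Shift = (20 - 4) mod 26 = 16.
Step 4: Decrypt 'EKH' by shifting back 16:
  E -> O
  K -> U
  H -> R
Step 5: 'EKH' decrypts to 'OUR'.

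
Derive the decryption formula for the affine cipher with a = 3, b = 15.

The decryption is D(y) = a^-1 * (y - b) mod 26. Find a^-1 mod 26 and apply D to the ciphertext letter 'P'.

Step 1: Find a^-1, the modular inverse of 3 mod 26.
Step 2: We need 3 * a^-1 = 1 (mod 26).
Step 3: 3 * 9 = 27 = 1 * 26 + 1, so a^-1 = 9.
Step 4: D(y) = 9(y - 15) mod 26.
Step 5: Apply to 'P' (y = 15): D(15) = 9 * (15 - 15) mod 26 = 9 * 0 mod 26 = 0 -> 'A'.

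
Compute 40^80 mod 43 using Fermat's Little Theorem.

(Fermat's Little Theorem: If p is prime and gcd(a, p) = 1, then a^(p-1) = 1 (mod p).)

Step 1: Since 43 is prime, by Fermat's Little Theorem: 40^42 = 1 (mod 43).
Step 2: Reduce exponent: 80 mod 42 = 38.
Step 3: So 40^80 = 40^38 (mod 43).
Step 4: 40^38 mod 43 = 17.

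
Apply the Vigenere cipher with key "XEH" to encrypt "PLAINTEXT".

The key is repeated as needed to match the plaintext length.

Step 1: Repeat key to match plaintext length:
  Plaintext: PLAINTEXT
  Key:       XEHXEHXEH
Step 2: Encrypt each letter:
  P(15) + X(23) = (15+23) mod 26 = 12 = M
  L(11) + E(4) = (11+4) mod 26 = 15 = P
  A(0) + H(7) = (0+7) mod 26 = 7 = H
  I(8) + X(23) = (8+23) mod 26 = 5 = F
  N(13) + E(4) = (13+4) mod 26 = 17 = R
  T(19) + H(7) = (19+7) mod 26 = 0 = A
  E(4) + X(23) = (4+23) mod 26 = 1 = B
  X(23) + E(4) = (23+4) mod 26 = 1 = B
  T(19) + H(7) = (19+7) mod 26 = 0 = A
Ciphertext: MPHFRABBA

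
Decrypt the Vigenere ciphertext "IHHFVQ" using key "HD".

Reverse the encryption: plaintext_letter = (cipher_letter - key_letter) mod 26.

Step 1: Extend key: HDHDHD
Step 2: Decrypt each letter (c - k) mod 26:
  I(8) - H(7) = (8-7) mod 26 = 1 = B
  H(7) - D(3) = (7-3) mod 26 = 4 = E
  H(7) - H(7) = (7-7) mod 26 = 0 = A
  F(5) - D(3) = (5-3) mod 26 = 2 = C
  V(21) - H(7) = (21-7) mod 26 = 14 = O
  Q(16) - D(3) = (16-3) mod 26 = 13 = N
Plaintext: BEACON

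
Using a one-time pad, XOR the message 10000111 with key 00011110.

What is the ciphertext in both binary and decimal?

Step 1: Write out the XOR operation bit by bit:
  Message: 10000111
  Key:     00011110
  XOR:     10011001
Step 2: Convert to decimal: 10011001 = 153.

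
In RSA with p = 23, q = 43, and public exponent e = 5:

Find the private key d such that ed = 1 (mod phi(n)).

Step 1: n = 23 * 43 = 989.
Step 2: phi(n) = 22 * 42 = 924.
Step 3: Find d such that 5 * d = 1 (mod 924).
Step 4: d = 5^(-1) mod 924 = 185.
Verification: 5 * 185 = 925 = 1 * 924 + 1.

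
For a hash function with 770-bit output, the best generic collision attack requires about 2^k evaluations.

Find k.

Step 1: The hash has a 770-bit output.
Step 2: Collision resistance means it should be infeasible to find any x != y with h(x) = h(y).
By the birthday bound, a generic collision search succeeds after about sqrt(2^770) = 2^(770/2) = 2^385 evaluations.
Step 3: Security level = 385 bits.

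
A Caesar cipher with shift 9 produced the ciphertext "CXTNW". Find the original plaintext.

Step 1: Reverse the shift by subtracting 9 from each letter position.
  C (position 2) -> position (2-9) mod 26 = 19 -> T
  X (position 23) -> position (23-9) mod 26 = 14 -> O
  T (position 19) -> position (19-9) mod 26 = 10 -> K
  N (position 13) -> position (13-9) mod 26 = 4 -> E
  W (position 22) -> position (22-9) mod 26 = 13 -> N
Decrypted message: TOKEN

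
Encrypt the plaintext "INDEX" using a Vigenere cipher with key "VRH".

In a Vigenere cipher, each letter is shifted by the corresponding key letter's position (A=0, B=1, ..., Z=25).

Step 1: Repeat key to match plaintext length:
  Plaintext: INDEX
  Key:       VRHVR
Step 2: Encrypt each letter:
  I(8) + V(21) = (8+21) mod 26 = 3 = D
  N(13) + R(17) = (13+17) mod 26 = 4 = E
  D(3) + H(7) = (3+7) mod 26 = 10 = K
  E(4) + V(21) = (4+21) mod 26 = 25 = Z
  X(23) + R(17) = (23+17) mod 26 = 14 = O
Ciphertext: DEKZO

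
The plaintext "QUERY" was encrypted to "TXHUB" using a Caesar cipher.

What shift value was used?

Step 1: Compare first letters: Q (position 16) -> T (position 19).
Step 2: Shift = (19 - 16) mod 26 = 3.
The shift value is 3.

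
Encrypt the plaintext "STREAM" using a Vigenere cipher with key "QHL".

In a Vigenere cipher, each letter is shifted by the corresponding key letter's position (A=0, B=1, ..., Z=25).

Step 1: Repeat key to match plaintext length:
  Plaintext: STREAM
  Key:       QHLQHL
Step 2: Encrypt each letter:
  S(18) + Q(16) = (18+16) mod 26 = 8 = I
  T(19) + H(7) = (19+7) mod 26 = 0 = A
  R(17) + L(11) = (17+11) mod 26 = 2 = C
  E(4) + Q(16) = (4+16) mod 26 = 20 = U
  A(0) + H(7) = (0+7) mod 26 = 7 = H
  M(12) + L(11) = (12+11) mod 26 = 23 = X
Ciphertext: IACUHX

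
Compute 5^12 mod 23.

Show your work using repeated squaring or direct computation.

Step 1: Compute 5^12 mod 23 step by step, reducing modulo 23 at each step.
  5^1 mod 23 = 5
  5^2 mod 23 = (5 * 5) mod 23 = 2
  5^3 mod 23 = (2 * 5) mod 23 = 10
  5^4 mod 23 = (10 * 5) mod 23 = 4
  5^5 mod 23 = (4 * 5) mod 23 = 20
  5^6 mod 23 = (20 * 5) mod 23 = 8
  5^7 mod 23 = (8 * 5) mod 23 = 17
  5^8 mod 23 = (17 * 5) mod 23 = 16
  5^9 mod 23 = (16 * 5) mod 23 = 11
  5^10 mod 23 = (11 * 5) mod 23 = 9
  5^11 mod 23 = (9 * 5) mod 23 = 22
  5^12 mod 23 = (22 * 5) mod 23 = 18
Step 2: Result = 18.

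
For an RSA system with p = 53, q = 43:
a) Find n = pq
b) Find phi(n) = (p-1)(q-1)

Step 1: n = p * q = 53 * 43 = 2279.
Step 2: phi(n) = (p-1)(q-1) = 52 * 42 = 2184.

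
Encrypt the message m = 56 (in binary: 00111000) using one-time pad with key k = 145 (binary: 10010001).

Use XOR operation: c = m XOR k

Step 1: Write out the XOR operation bit by bit:
  Message: 00111000
  Key:     10010001
  XOR:     10101001
Step 2: Convert to decimal: 10101001 = 169.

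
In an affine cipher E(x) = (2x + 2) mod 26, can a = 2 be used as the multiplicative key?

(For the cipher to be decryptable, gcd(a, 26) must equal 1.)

Step 1: Compute gcd(2, 26).
Step 2: gcd(2, 26) = 2.
Since gcd = 2 != 1, 2 shares a common factor with 26, so it cannot be used.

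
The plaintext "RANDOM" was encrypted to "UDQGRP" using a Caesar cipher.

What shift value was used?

Step 1: Compare first letters: R (position 17) -> U (position 20).
Step 2: Shift = (20 - 17) mod 26 = 3.
The shift value is 3.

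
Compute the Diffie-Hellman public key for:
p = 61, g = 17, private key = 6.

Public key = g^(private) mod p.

Step 1: A = g^a mod p = 17^6 mod 61.
  17^1 mod 61 = 17
  17^2 mod 61 = (17 * 17) mod 61 = 45
  17^3 mod 61 = (45 * 17) mod 61 = 33
  17^4 mod 61 = (33 * 17) mod 61 = 12
  17^5 mod 61 = (12 * 17) mod 61 = 21
  17^6 mod 61 = (21 * 17) mod 61 = 52
Result: A = 52.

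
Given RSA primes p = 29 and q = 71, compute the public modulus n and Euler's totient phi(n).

Step 1: n = p * q = 29 * 71 = 2059.
Step 2: phi(n) = (p-1)(q-1) = 28 * 70 = 1960.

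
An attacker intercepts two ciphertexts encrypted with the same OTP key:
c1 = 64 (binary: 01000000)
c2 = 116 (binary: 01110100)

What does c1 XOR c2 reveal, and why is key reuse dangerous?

Step 1: c1 XOR c2 = (m1 XOR k) XOR (m2 XOR k).
Step 2: By XOR associativity/commutativity: = m1 XOR m2 XOR k XOR k = m1 XOR m2.
Step 3: 01000000 XOR 01110100 = 00110100 = 52.
Step 4: The key cancels out! An attacker learns m1 XOR m2 = 52, revealing the relationship between plaintexts.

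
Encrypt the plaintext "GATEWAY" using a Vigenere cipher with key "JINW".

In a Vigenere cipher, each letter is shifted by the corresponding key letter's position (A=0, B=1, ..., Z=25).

Step 1: Repeat key to match plaintext length:
  Plaintext: GATEWAY
  Key:       JINWJIN
Step 2: Encrypt each letter:
  G(6) + J(9) = (6+9) mod 26 = 15 = P
  A(0) + I(8) = (0+8) mod 26 = 8 = I
  T(19) + N(13) = (19+13) mod 26 = 6 = G
  E(4) + W(22) = (4+22) mod 26 = 0 = A
  W(22) + J(9) = (22+9) mod 26 = 5 = F
  A(0) + I(8) = (0+8) mod 26 = 8 = I
  Y(24) + N(13) = (24+13) mod 26 = 11 = L
Ciphertext: PIGAFIL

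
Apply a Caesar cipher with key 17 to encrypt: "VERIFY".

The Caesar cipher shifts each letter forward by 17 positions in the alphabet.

Step 1: For each letter, shift forward by 17 positions (mod 26).
  V (position 21) -> position (21+17) mod 26 = 12 -> M
  E (position 4) -> position (4+17) mod 26 = 21 -> V
  R (position 17) -> position (17+17) mod 26 = 8 -> I
  I (position 8) -> position (8+17) mod 26 = 25 -> Z
  F (position 5) -> position (5+17) mod 26 = 22 -> W
  Y (position 24) -> position (24+17) mod 26 = 15 -> P
Result: MVIZWP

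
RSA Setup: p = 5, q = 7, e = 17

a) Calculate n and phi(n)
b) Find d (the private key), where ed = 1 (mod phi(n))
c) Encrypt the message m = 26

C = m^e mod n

Step 1: n = 5 * 7 = 35.
Step 2: phi(n) = (5-1)(7-1) = 4 * 6 = 24.
Step 3: Find d = 17^(-1) mod 24 = 17.
  Verify: 17 * 17 = 289 = 1 (mod 24).
Step 4: C = 26^17 mod 35 = 31.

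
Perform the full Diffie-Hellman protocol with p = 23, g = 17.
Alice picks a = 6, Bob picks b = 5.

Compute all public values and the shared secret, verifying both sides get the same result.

Step 1: A = g^a mod p = 17^6 mod 23 = 12.
Step 2: B = g^b mod p = 17^5 mod 23 = 21.
Step 3: Alice computes s = B^a mod p = 21^6 mod 23 = 18.
Step 4: Bob computes s = A^b mod p = 12^5 mod 23 = 18.
Both sides agree: shared secret = 18.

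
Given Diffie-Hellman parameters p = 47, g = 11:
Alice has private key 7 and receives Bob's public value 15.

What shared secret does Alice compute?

Step 1: s = B^a mod p = 15^7 mod 47.
  15^1 mod 47 = 15
  15^2 mod 47 = (15 * 15) mod 47 = 37
  15^3 mod 47 = (37 * 15) mod 47 = 38
  15^4 mod 47 = (38 * 15) mod 47 = 6
  15^5 mod 47 = (6 * 15) mod 47 = 43
  15^6 mod 47 = (43 * 15) mod 47 = 34
  15^7 mod 47 = (34 * 15) mod 47 = 40
Result: shared secret = 40.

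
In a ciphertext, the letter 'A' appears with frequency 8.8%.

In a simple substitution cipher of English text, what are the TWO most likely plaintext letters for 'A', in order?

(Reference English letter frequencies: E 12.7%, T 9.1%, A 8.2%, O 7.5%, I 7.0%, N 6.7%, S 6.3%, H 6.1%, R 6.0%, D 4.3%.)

Step 1: Observed frequency of 'A' is 8.8%.
Step 2: Compute distances to each reference frequency and sort:
  T (9.1%): difference = 0.3% <-- BEST
  A (8.2%): difference = 0.6% <-- RUNNER-UP
  O (7.5%): difference = 1.3%
  I (7.0%): difference = 1.8%
  N (6.7%): difference = 2.1%
Step 3: Most likely is 'T' (9.1%, diff 0.3%); second most likely is 'A' (8.2%, diff 0.6%).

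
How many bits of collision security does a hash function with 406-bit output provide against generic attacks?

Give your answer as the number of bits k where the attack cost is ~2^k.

Step 1: The hash has a 406-bit output.
Step 2: Collision resistance means it should be infeasible to find any x != y with h(x) = h(y).
By the birthday bound, a generic collision search succeeds after about sqrt(2^406) = 2^(406/2) = 2^203 evaluations.
Step 3: Security level = 203 bits.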